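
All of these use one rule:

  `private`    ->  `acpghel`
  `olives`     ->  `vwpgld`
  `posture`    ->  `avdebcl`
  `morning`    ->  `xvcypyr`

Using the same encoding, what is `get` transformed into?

rle

The shift depends on letter class: consonant p→a is +11, but vowel i→p is +7. The rule splits by letter class: vowels +7, consonants +11.
For get: g(cons)+11=r, e(vowel)+7=l, t(cons)+11=e.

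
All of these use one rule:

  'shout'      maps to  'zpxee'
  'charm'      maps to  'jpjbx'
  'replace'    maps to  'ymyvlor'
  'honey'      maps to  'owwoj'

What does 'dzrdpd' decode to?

The shift increases by 1 at each position, starting from +7: 7, 8, 9, ….
Undoing it on dzrdpd: d−7=w, z−8=r, r−9=i, d−10=t, p−11=e, d−12=r.

writer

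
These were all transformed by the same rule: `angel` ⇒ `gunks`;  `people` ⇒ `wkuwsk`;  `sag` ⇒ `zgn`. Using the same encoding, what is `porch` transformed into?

The shift depends on letter class: consonant n→u is +7, but vowel a→g is +6. The rule splits by letter class: vowels +6, consonants +7.
On porch: p(cons)+7=w, o(vowel)+6=u, r(cons)+7=y, c(cons)+7=j, h(cons)+7=o.

wuyjo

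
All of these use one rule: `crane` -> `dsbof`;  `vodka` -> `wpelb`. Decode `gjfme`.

Compare letters: c→d is +1, r→s is +1, a→b is +1 — a constant shift. Each letter is shifted forward by 1 in the alphabet (a Caesar shift of +1).
Decoding gjfme: g−1=f, j−1=i, f−1=e, m−1=l, e−1=d.

field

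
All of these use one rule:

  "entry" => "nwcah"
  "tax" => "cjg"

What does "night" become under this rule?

wrpqc

Compare letters: e→n is +9, n→w is +9, t→c is +9 — a constant shift. This is a Caesar cipher with shift 9.
On night: n+9=w, i+9=r, g+9=p, h+9=q, t+9=c.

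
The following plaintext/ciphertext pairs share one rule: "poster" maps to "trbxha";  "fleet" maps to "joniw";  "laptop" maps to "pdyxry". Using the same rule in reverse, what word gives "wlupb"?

A repeating key of period 3 is used — shifts +4, +3, +9 over and over.
Reversing it on wlupb: w−4=s, l−3=i, u−9=l, p−4=l, b−3=y.

silly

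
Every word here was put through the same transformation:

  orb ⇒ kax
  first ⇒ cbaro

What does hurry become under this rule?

The word is reversed, then every letter is shifted forward by 9.
Applying it to hurry: reverse → yrruh; then shift: y+9=h, r+9=a, r+9=a, u+9=d, h+9=q.

haadq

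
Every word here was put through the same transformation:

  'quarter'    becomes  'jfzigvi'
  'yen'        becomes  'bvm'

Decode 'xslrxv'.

choice

Each pair mirrors across the alphabet (q↔j, u↔f, a↔z): positions sum to 25. Letters are reflected about the middle of the alphabet (position → 25−position): Atbash.
Undoing it on xslrxv: x↔c, s↔h, l↔o, r↔i, x↔c, v↔e.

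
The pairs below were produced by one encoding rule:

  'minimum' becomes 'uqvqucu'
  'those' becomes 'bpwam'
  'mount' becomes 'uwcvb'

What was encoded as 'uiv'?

It's a constant shift of +8 (ROT8).
Undoing it on uiv: u−8=m, i−8=a, v−8=n.

man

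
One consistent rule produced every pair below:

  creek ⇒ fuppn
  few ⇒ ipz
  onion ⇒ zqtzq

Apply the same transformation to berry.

epuub

The shift depends on letter class: consonant c→f is +3, but vowel e→p is +11. Vowels shift forward by 11 and consonants shift forward by 3.
On berry: b(cons)+3=e, e(vowel)+11=p, r(cons)+3=u, r(cons)+3=u, y(cons)+3=b.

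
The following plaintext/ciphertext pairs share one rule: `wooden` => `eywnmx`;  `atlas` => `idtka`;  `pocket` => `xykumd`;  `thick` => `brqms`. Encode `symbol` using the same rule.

Shifts by position in wooden: pos 0: w→e (+8), pos 1: o→y (+10), pos 2: o→w (+8), pos 3: d→n (+10) — repeating every 2. The shifts repeat in a cycle of length 2: positions 0,1,… shift by +8, +10, then the pattern repeats.
For symbol: s+8=a, y+10=i, m+8=u, b+10=l, o+8=w, l+10=v.

aiulwv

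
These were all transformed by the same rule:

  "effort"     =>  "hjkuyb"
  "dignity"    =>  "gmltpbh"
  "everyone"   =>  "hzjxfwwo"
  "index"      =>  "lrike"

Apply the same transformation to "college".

fsqrlon

In effort: e→h is +3, f→j is +4, f→k is +5, o→u is +6 — the shift increases by 1 each position. Letter i (0-indexed) is shifted by i+3, so successive shifts are 3, 4, 5, ….
For college: c+3=f, o+4=s, l+5=q, l+6=r, e+7=l, g+8=o, e+9=n.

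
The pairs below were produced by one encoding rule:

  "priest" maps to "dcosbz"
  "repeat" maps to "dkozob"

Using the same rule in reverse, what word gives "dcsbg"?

wrist

The output letters match the input read backwards, each shifted +10: priest reversed is tseirp. Read the word backwards and shift each letter +10.
Decoding dcsbg: shift back: d−10=t, c−10=s, s−10=i, b−10=r, g−10=w → tsirw; then reverse → wrist.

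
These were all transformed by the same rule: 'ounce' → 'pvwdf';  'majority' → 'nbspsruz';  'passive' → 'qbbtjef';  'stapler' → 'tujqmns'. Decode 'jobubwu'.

instant

Shifts by position in ounce: pos 0: o→p (+1), pos 1: u→v (+1), pos 2: n→w (+9), pos 3: c→d (+1), pos 4: e→f (+1) — repeating every 3. The shifts repeat in a cycle of length 3: positions 0,1,… shift by +1, +1, +9, then the pattern repeats.
Undoing it on jobubwu: j−1=i, o−1=n, b−9=s, u−1=t, b−1=a, w−9=n, u−1=t.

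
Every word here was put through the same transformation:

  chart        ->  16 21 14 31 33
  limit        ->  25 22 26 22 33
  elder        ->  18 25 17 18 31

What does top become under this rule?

33 28 29

c is letter #3 and maps to 16: an offset of 13. The number is (letter's place in the alphabet, a=1) + 13.
On top: t=20→33, o=15→28, p=16→29.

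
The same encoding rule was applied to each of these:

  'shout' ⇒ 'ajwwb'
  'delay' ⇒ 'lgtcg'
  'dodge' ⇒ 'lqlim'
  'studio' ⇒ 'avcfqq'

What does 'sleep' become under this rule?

It's a Vigenère-style cipher with numeric key [8,2]: position i shifts by key[i mod 2].
For sleep: s+8=a, l+2=n, e+8=m, e+2=g, p+8=x.

anmgx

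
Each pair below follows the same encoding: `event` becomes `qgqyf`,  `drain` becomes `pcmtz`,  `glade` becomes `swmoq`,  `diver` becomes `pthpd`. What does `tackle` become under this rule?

flovxp

Shifts by position in event: pos 0: e→q (+12), pos 1: v→g (+11), pos 2: e→q (+12), pos 3: n→y (+11) — repeating every 2. The shifts repeat in a cycle of length 2: positions 0,1,… shift by +12, +11, then the pattern repeats.
On tackle: t+12=f, a+11=l, c+12=o, k+11=v, l+12=x, e+11=p.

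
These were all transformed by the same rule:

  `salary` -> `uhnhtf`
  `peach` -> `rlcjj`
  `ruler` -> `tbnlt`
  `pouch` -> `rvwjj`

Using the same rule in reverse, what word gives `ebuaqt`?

Shifts by position in salary: pos 0: s→u (+2), pos 1: a→h (+7), pos 2: l→n (+2), pos 3: a→h (+7) — repeating every 2. The shifts repeat in a cycle of length 2: positions 0,1,… shift by +2, +7, then the pattern repeats.
Undoing it on ebuaqt: e−2=c, b−7=u, u−2=s, a−7=t, q−2=o, t−7=m.

custom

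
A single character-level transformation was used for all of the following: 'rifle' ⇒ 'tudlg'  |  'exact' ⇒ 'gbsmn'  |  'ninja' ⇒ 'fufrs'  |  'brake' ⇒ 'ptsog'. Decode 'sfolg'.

r(17)→t(19) and i(8)→u(20) fit y≡23x+18 (mod 26); the inverse of 23 mod 26 is 17. This is an affine cipher: with a=0,…,z=25, each position x becomes (23x+18) mod 26.
Reversing it on sfolg: s(18)→17·(18−18)≡0=a; f(5)→17·(5−18)≡13=n; o(14)→17·(14−18)≡10=k; l(11)→17·(11−18)≡11=l; g(6)→17·(6−18)≡4=e (all mod 26).

ankle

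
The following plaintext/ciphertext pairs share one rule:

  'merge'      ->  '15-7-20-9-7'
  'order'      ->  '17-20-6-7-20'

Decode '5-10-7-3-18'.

m is letter #13 and maps to 15: an offset of 2. The number is (letter's place in the alphabet, a=1) + 2.
Decoding 5-10-7-3-18: 5→(5−2)÷1=3=c, 10→(10−2)÷1=8=h, 7→(7−2)÷1=5=e, 3→(3−2)÷1=1=a, 18→(18−2)÷1=16=p.

cheap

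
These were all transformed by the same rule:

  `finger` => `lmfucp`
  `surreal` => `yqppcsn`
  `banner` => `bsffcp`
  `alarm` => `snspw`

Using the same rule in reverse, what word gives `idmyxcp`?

whisper

f(5)→l(11) and i(8)→m(12) fit y≡9x+18 (mod 26); the inverse of 9 mod 26 is 3. This is an affine cipher: with a=0,…,z=25, each position x becomes (9x+18) mod 26.
Reversing it on idmyxcp: i(8)→3·(8−18)≡22=w; d(3)→3·(3−18)≡7=h; m(12)→3·(12−18)≡8=i; y(24)→3·(24−18)≡18=s; x(23)→3·(23−18)≡15=p; c(2)→3·(2−18)≡4=e; p(15)→3·(15−18)≡17=r (all mod 26).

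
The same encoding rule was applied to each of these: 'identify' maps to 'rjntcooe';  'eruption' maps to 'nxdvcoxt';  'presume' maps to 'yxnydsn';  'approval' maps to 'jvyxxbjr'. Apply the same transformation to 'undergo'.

dtmkamx

Shifts by position in identify: pos 0: i→r (+9), pos 1: d→j (+6), pos 2: e→n (+9), pos 3: n→t (+6) — repeating every 2. The shifts repeat in a cycle of length 2: positions 0,1,… shift by +9, +6, then the pattern repeats.
On undergo: u+9=d, n+6=t, d+9=m, e+6=k, r+9=a, g+6=m, o+9=x.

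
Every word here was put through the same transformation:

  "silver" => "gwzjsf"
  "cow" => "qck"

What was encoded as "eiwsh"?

quiet

Each letter is shifted forward by 14 in the alphabet (a Caesar shift of +14).
Decoding eiwsh: e−14=q, i−14=u, w−14=i, s−14=e, h−14=t.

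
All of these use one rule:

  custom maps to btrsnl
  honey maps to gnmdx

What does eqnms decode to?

Compare letters: c→b is +25, u→t is +25, s→r is +25 — a constant shift. This is a Caesar cipher with shift 25.
Decoding eqnms: e−25=f, q−25=r, n−25=o, m−25=n, s−25=t.

front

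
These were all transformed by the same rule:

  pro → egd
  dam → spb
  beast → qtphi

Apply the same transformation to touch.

Each letter is shifted forward by 15 in the alphabet (a Caesar shift of +15).
For touch: t+15=i, o+15=d, u+15=j, c+15=r, h+15=w.

idjrw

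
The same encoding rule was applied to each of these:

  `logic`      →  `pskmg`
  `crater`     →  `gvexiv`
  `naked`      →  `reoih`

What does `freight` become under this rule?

It's a constant shift of +4 (ROT4).
For freight: f+4=j, r+4=v, e+4=i, i+4=m, g+4=k, h+4=l, t+4=x.

jvimklx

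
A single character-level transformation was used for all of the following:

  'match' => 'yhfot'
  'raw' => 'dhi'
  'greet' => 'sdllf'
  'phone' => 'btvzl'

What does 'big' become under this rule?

The shift depends on letter class: consonant m→y is +12, but vowel a→h is +7. The rule splits by letter class: vowels +7, consonants +12.
Applying it to big: b(cons)+12=n, i(vowel)+7=p, g(cons)+12=s.

nps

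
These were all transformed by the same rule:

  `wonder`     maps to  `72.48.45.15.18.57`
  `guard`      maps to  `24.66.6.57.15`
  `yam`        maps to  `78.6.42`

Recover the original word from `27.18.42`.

hem

w(#23)→72 and o(#15)→48: differences scale by 3, so n = 3·pos + 3. Each letter becomes 3×(its alphabet position, a=1..z=26) + 3.
Decoding 27.18.42: 27→(27−3)÷3=8=h, 18→(18−3)÷3=5=e, 42→(42−3)÷3=13=m.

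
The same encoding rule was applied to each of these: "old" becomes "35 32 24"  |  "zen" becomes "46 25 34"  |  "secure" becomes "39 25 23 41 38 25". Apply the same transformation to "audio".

21 41 24 29 35

o is letter #15 and maps to 35: an offset of 20. Letters become their 1-based position plus 20 (so a→21, b→22, …).
On audio: a=1→21, u=21→41, d=4→24, i=9→29, o=15→35.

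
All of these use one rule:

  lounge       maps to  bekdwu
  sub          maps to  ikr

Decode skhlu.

curve

Compare letters: l→b is +16, o→e is +16, u→k is +16 — a constant shift. Each letter is shifted forward by 16 in the alphabet (a Caesar shift of +16).
Decoding skhlu: s−16=c, k−16=u, h−16=r, l−16=v, u−16=e.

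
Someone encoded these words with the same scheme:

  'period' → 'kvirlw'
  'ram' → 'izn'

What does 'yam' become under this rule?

Each pair mirrors across the alphabet (p↔k, e↔v, r↔i): positions sum to 25. Each letter is replaced by its mirror in the alphabet: a↔z, b↔y, c↔x, and so on (the Atbash cipher).
Applying it to yam: y↔b, a↔z, m↔n.

bzn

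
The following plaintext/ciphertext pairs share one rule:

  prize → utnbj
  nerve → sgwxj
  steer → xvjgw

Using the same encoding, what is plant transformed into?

Shifts by position in prize: pos 0: p→u (+5), pos 1: r→t (+2), pos 2: i→n (+5), pos 3: z→b (+2) — repeating every 2. The shifts repeat in a cycle of length 2: positions 0,1,… shift by +5, +2, then the pattern repeats.
For plant: p+5=u, l+2=n, a+5=f, n+2=p, t+5=y.

unfpy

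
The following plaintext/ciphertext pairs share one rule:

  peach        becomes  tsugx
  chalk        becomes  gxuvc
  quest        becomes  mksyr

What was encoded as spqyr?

exist

This is an affine cipher: with a=0,…,z=25, each position x becomes (19x+20) mod 26.
Reversing it on spqyr: s(18)→11·(18−20)≡4=e; p(15)→11·(15−20)≡23=x; q(16)→11·(16−20)≡8=i; y(24)→11·(24−20)≡18=s; r(17)→11·(17−20)≡19=t (all mod 26).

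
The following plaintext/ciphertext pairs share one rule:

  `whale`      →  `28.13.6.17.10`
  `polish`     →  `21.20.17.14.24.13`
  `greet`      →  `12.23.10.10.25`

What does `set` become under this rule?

24.10.25

w is letter #23 and maps to 28: an offset of 5. The number is (letter's place in the alphabet, a=1) + 5.
For set: s=19→24, e=5→10, t=20→25.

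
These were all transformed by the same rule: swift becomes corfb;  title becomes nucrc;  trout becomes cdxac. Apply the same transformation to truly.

hudac

The output letters match the input read backwards, each shifted +9: swift reversed is tfiws. Read the word backwards and shift each letter +9.
Applying it to truly: reverse → ylurt; then shift: y+9=h, l+9=u, u+9=d, r+9=a, t+9=c.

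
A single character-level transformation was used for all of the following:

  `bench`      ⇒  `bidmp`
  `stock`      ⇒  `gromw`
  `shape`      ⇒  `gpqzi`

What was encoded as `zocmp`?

b(1)→b(1) and e(4)→i(8) fit y≡11x+16 (mod 26); the inverse of 11 mod 26 is 19. Each letter's alphabet position (a=0..z=25) is mapped through 11·x+16 mod 26 — an affine cipher.
Decoding zocmp: z(25)→19·(25−16)≡15=p; o(14)→19·(14−16)≡14=o; c(2)→19·(2−16)≡20=u; m(12)→19·(12−16)≡2=c; p(15)→19·(15−16)≡7=h (all mod 26).

pouch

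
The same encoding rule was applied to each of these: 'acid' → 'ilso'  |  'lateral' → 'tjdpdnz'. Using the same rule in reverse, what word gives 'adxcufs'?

sunrise

In acid: a→i is +8, c→l is +9, i→s is +10, d→o is +11 — the shift increases by 1 each position. Letter i (0-indexed) is shifted by i+8, so successive shifts are 8, 9, 10, ….
Reversing it on adxcufs: a−8=s, d−9=u, x−10=n, c−11=r, u−12=i, f−13=s, s−14=e.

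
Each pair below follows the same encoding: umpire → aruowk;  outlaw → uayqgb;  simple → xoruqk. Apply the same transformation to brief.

The shift depends on letter class: consonant m→r is +5, but vowel u→a is +6. Two shifts are in play — +6 for a/e/i/o/u, +5 for every other letter.
For brief: b(cons)+5=g, r(cons)+5=w, i(vowel)+6=o, e(vowel)+6=k, f(cons)+5=k.

gwokk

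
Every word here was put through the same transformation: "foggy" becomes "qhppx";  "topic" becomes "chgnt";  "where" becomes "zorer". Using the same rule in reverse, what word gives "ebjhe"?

f(5)→q(16) and o(14)→h(7) fit y≡25x+21 (mod 26); the inverse of 25 mod 26 is 25. Each letter's alphabet position (a=0..z=25) is mapped through 25·x+21 mod 26 — an affine cipher.
Decoding ebjhe: e(4)→25·(4−21)≡17=r; b(1)→25·(1−21)≡20=u; j(9)→25·(9−21)≡12=m; h(7)→25·(7−21)≡14=o; e(4)→25·(4−21)≡17=r (all mod 26).

rumor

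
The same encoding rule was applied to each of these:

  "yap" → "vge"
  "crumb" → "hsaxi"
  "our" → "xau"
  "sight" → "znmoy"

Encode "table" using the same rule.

krhgz

The output letters match the input read backwards, each shifted +6: yap reversed is pay. The word is reversed, then every letter is shifted forward by 6.
For table: reverse → elbat; then shift: e+6=k, l+6=r, b+6=h, a+6=g, t+6=z.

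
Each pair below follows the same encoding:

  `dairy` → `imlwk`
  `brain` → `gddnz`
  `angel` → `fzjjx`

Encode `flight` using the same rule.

kxlltw

It's a Vigenère-style cipher with numeric key [5,12,3]: position i shifts by key[i mod 3].
For flight: f+5=k, l+12=x, i+3=l, g+5=l, h+12=t, t+3=w.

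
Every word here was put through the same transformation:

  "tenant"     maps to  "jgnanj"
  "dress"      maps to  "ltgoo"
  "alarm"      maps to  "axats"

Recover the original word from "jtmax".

trial

t(19)→j(9) and e(4)→g(6) fit y≡21x+0 (mod 26); the inverse of 21 mod 26 is 5. Each letter's alphabet position (a=0..z=25) is mapped through 21·x+0 mod 26 — an affine cipher.
Reversing it on jtmax: j(9)→5·(9−0)≡19=t; t(19)→5·(19−0)≡17=r; m(12)→5·(12−0)≡8=i; a(0)→5·(0−0)≡0=a; x(23)→5·(23−0)≡11=l (all mod 26).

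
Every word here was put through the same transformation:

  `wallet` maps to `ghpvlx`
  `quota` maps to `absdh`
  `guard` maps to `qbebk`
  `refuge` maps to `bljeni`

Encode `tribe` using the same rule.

It's a Vigenère-style cipher with numeric key [10,7,4]: position i shifts by key[i mod 3].
On tribe: t+10=d, r+7=y, i+4=m, b+10=l, e+7=l.

dymll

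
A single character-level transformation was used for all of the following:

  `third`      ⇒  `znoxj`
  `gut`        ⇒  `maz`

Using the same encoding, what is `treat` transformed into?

zxkgz

This is a Caesar cipher with shift 6.
Applying it to treat: t+6=z, r+6=x, e+6=k, a+6=g, t+6=z.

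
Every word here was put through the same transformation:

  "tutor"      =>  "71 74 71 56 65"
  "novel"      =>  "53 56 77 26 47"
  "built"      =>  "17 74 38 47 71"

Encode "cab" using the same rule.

20 14 17

t(#20)→71 and u(#21)→74: differences scale by 3, so n = 3·pos + 11. The formula is n = 3×(alphabet index, a=1) + 11.
For cab: c=3→20, a=1→14, b=2→17.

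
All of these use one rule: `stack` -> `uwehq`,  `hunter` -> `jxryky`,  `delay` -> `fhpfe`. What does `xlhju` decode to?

In stack: s→u is +2, t→w is +3, a→e is +4, c→h is +5 — the shift increases by 1 each position. Each letter shifts forward by (position + 2), i.e. 2, 3, 4, … — the shift grows by one for each successive letter.
Reversing it on xlhju: x−2=v, l−3=i, h−4=d, j−5=e, u−6=o.

video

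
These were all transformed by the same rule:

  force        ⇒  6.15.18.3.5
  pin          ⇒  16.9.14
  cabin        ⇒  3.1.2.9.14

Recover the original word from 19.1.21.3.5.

sauce

f is letter #6 and maps to 6: an offset of 0. Each letter is replaced by its alphabet position (a=1, b=2, …, z=26).
Reversing it on 19.1.21.3.5: 19=s, 1=a, 21=u, 3=c, 5=e.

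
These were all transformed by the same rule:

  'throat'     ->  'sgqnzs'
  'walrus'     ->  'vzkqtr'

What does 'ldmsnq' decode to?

Compare letters: t→s is +25, h→g is +25, r→q is +25 — a constant shift. This is a Caesar cipher with shift 25.
Decoding ldmsnq: l−25=m, d−25=e, m−25=n, s−25=t, n−25=o, q−25=r.

mentor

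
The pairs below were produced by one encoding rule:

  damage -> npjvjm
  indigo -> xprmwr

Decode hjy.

Read the word backwards and shift each letter +9.
Undoing it on hjy: shift back: h−9=y, j−9=a, y−9=p → yap; then reverse → pay.

pay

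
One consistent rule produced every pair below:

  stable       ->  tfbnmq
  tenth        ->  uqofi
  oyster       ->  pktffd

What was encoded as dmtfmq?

Shifts by position in stable: pos 0: s→t (+1), pos 1: t→f (+12), pos 2: a→b (+1), pos 3: b→n (+12) — repeating every 2. A repeating key of period 2 is used — shifts +1, +12 over and over.
Decoding dmtfmq: d−1=c, m−12=a, t−1=s, f−12=t, m−1=l, q−12=e.

castle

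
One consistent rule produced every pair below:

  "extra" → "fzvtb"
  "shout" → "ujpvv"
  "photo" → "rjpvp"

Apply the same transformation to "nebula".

Vowels shift forward by 1 and consonants shift forward by 2.
On nebula: n(cons)+2=p, e(vowel)+1=f, b(cons)+2=d, u(vowel)+1=v, l(cons)+2=n, a(vowel)+1=b.

pfdvnb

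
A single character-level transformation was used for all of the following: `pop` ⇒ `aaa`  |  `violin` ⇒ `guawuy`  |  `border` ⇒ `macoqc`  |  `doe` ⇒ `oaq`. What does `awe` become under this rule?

The shift depends on letter class: consonant p→a is +11, but vowel o→a is +12. The rule splits by letter class: vowels +12, consonants +11.
On awe: a(vowel)+12=m, w(cons)+11=h, e(vowel)+12=q.

mhq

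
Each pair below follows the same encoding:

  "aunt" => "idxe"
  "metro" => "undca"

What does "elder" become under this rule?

Each letter shifts forward by (position + 8), i.e. 8, 9, 10, … — the shift grows by one for each successive letter.
Applying it to elder: e+8=m, l+9=u, d+10=n, e+11=p, r+12=d.

munpd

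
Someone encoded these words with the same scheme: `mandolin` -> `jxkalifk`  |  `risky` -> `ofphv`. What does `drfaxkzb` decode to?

guidance

Compare letters: m→j is +23, a→x is +23, n→k is +23 — a constant shift. Each letter is shifted forward by 23 in the alphabet (a Caesar shift of +23).
Reversing it on drfaxkzb: d−23=g, r−23=u, f−23=i, a−23=d, x−23=a, k−23=n, z−23=c, b−23=e.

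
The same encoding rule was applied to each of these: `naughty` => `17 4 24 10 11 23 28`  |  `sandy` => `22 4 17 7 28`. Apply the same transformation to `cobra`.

n is letter #14 and maps to 17: an offset of 3. Each letter is replaced by its alphabet position (a=1..z=26) + 3.
For cobra: c=3→6, o=15→18, b=2→5, r=18→21, a=1→4.

6 18 5 21 4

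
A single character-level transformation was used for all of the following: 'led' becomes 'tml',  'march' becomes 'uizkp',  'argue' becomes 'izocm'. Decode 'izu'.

Compare letters: l→t is +8, e→m is +8, d→l is +8 — a constant shift. This is a Caesar cipher with shift 8.
Undoing it on izu: i−8=a, z−8=r, u−8=m.

arm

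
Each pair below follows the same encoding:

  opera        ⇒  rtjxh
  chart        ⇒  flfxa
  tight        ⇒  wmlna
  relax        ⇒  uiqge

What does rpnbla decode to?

Letter i (0-indexed) is shifted by i+3, so successive shifts are 3, 4, 5, ….
Undoing it on rpnbla: r−3=o, p−4=l, n−5=i, b−6=v, l−7=e, a−8=s.

olives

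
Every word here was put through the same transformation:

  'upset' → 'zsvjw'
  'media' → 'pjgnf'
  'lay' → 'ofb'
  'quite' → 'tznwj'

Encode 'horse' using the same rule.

The shift depends on letter class: consonant p→s is +3, but vowel u→z is +5. The rule splits by letter class: vowels +5, consonants +3.
On horse: h(cons)+3=k, o(vowel)+5=t, r(cons)+3=u, s(cons)+3=v, e(vowel)+5=j.

ktuvj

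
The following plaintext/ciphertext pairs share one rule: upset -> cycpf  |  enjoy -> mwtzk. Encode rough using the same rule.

In upset: u→c is +8, p→y is +9, s→c is +10, e→p is +11 — the shift increases by 1 each position. Letter i (0-indexed) is shifted by i+8, so successive shifts are 8, 9, 10, ….
For rough: r+8=z, o+9=x, u+10=e, g+11=r, h+12=t.

zxert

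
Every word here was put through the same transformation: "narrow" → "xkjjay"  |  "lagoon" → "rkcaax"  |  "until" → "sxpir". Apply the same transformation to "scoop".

n(13)→x(23) and a(0)→k(10) fit y≡3x+10 (mod 26); the inverse of 3 mod 26 is 9. Each letter's alphabet position (a=0..z=25) is mapped through 3·x+10 mod 26 — an affine cipher.
For scoop: s(18)→3·18+10≡12=m; c(2)→3·2+10≡16=q; o(14)→3·14+10≡0=a; o(14)→3·14+10≡0=a; p(15)→3·15+10≡3=d (all mod 26).

mqaad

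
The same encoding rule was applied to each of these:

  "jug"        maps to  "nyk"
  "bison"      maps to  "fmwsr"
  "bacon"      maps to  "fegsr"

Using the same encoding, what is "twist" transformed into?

xamwx

Compare letters: j→n is +4, u→y is +4, g→k is +4 — a constant shift. Each letter is shifted forward by 4 in the alphabet (a Caesar shift of +4).
On twist: t+4=x, w+4=a, i+4=m, s+4=w, t+4=x.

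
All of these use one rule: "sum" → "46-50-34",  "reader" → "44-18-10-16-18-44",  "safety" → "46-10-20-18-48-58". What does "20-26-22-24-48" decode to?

s(#19)→46 and u(#21)→50: differences scale by 2, so n = 2·pos + 8. With a=1..z=26, the number is 2·pos + 8.
Decoding 20-26-22-24-48: 20→(20−8)÷2=6=f, 26→(26−8)÷2=9=i, 22→(22−8)÷2=7=g, 24→(24−8)÷2=8=h, 48→(48−8)÷2=20=t.

fight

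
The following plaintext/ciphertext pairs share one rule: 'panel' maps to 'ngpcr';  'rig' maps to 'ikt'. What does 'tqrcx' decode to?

vapor

The output letters match the input read backwards, each shifted +2: panel reversed is lenap. The word is reversed, then every letter is shifted forward by 2.
Reversing it on tqrcx: shift back: t−2=r, q−2=o, r−2=p, c−2=a, x−2=v → ropav; then reverse → vapor.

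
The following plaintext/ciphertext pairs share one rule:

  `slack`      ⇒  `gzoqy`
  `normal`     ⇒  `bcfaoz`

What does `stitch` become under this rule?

Compare letters: s→g is +14, l→z is +14, a→o is +14 — a constant shift. It's a constant shift of +14 (ROT14).
Applying it to stitch: s+14=g, t+14=h, i+14=w, t+14=h, c+14=q, h+14=v.

ghwhqv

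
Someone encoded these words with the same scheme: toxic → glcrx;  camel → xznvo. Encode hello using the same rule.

svool

Each pair mirrors across the alphabet (t↔g, o↔l, x↔c): positions sum to 25. Letters are reflected about the middle of the alphabet (position → 25−position): Atbash.
On hello: h↔s, e↔v, l↔o, l↔o, o↔l.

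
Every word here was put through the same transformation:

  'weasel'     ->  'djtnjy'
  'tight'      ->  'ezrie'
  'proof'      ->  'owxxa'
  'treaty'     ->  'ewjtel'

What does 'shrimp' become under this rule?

w(22)→d(3) and e(4)→j(9) fit y≡17x+19 (mod 26); the inverse of 17 mod 26 is 23. Treating letters as 0–25, the rule is x ↦ 17x + 19 (mod 26).
For shrimp: s(18)→17·18+19≡13=n; h(7)→17·7+19≡8=i; r(17)→17·17+19≡22=w; i(8)→17·8+19≡25=z; m(12)→17·12+19≡15=p; p(15)→17·15+19≡14=o (all mod 26).

niwzpo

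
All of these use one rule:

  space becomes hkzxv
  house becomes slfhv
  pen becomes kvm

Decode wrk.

Each pair mirrors across the alphabet (s↔h, p↔k, a↔z): positions sum to 25. This is the alphabet-reversal cipher (Atbash): a becomes z, b becomes y, etc.
Undoing it on wrk: w↔d, r↔i, k↔p.

dip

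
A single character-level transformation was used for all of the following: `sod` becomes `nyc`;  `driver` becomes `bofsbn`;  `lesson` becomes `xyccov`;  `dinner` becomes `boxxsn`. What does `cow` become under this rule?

The output letters match the input read backwards, each shifted +10: sod reversed is dos. Two steps: reverse the string, then apply a Caesar shift of +10.
For cow: reverse → woc; then shift: w+10=g, o+10=y, c+10=m.

gym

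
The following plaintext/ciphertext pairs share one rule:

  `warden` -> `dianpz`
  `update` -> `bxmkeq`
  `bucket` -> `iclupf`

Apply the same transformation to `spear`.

zxnkc

In warden: w→d is +7, a→i is +8, r→a is +9, d→n is +10 — the shift increases by 1 each position. Letter i (0-indexed) is shifted by i+7, so successive shifts are 7, 8, 9, ….
For spear: s+7=z, p+8=x, e+9=n, a+10=k, r+11=c.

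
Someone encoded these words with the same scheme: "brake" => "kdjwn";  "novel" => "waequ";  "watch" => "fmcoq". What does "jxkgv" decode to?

album

Shifts by position in brake: pos 0: b→k (+9), pos 1: r→d (+12), pos 2: a→j (+9), pos 3: k→w (+12) — repeating every 2. It's a Vigenère-style cipher with numeric key [9,12]: position i shifts by key[i mod 2].
Decoding jxkgv: j−9=a, x−12=l, k−9=b, g−12=u, v−9=m.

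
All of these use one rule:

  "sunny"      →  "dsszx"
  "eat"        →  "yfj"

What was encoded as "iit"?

The output letters match the input read backwards, each shifted +5: sunny reversed is ynnus. The word is reversed, then every letter is shifted forward by 5.
Reversing it on iit: shift back: i−5=d, i−5=d, t−5=o → ddo; then reverse → odd.

odd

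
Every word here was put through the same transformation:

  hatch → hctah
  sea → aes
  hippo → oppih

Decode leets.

steel

The output letters match the input read backwards: hatch reversed is hctah. It's just the letters in reverse order.
Decoding leets: then reverse → steel.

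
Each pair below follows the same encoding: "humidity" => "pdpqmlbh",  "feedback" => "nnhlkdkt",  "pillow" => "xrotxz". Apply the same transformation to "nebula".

vnecud

Shifts by position in humidity: pos 0: h→p (+8), pos 1: u→d (+9), pos 2: m→p (+3), pos 3: i→q (+8), pos 4: d→m (+9), pos 5: i→l (+3) — repeating every 3. It's a Vigenère-style cipher with numeric key [8,9,3]: position i shifts by key[i mod 3].
Applying it to nebula: n+8=v, e+9=n, b+3=e, u+8=c, l+9=u, a+3=d.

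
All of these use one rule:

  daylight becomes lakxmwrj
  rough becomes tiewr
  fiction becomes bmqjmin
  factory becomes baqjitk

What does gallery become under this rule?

waxxgtk

This is an affine cipher: with a=0,…,z=25, each position x becomes (21x+0) mod 26.
On gallery: g(6)→21·6+0≡22=w; a(0)→21·0+0≡0=a; l(11)→21·11+0≡23=x; l(11)→21·11+0≡23=x; e(4)→21·4+0≡6=g; r(17)→21·17+0≡19=t; y(24)→21·24+0≡10=k (all mod 26).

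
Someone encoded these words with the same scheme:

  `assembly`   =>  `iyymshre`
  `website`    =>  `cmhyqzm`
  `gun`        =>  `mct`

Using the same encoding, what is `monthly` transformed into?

The shift depends on letter class: consonant s→y is +6, but vowel a→i is +8. Two shifts are in play — +8 for a/e/i/o/u, +6 for every other letter.
For monthly: m(cons)+6=s, o(vowel)+8=w, n(cons)+6=t, t(cons)+6=z, h(cons)+6=n, l(cons)+6=r, y(cons)+6=e.

swtznre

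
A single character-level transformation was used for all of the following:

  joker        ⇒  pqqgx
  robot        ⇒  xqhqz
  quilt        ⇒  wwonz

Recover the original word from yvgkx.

stair

Shifts by position in joker: pos 0: j→p (+6), pos 1: o→q (+2), pos 2: k→q (+6), pos 3: e→g (+2) — repeating every 2. It's a Vigenère-style cipher with numeric key [6,2]: position i shifts by key[i mod 2].
Undoing it on yvgkx: y−6=s, v−2=t, g−6=a, k−2=i, x−6=r.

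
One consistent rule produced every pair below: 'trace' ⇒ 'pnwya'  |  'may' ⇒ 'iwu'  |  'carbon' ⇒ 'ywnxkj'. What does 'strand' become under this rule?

Compare letters: t→p is +22, r→n is +22, a→w is +22 — a constant shift. It's a constant shift of +22 (ROT22).
Applying it to strand: s+22=o, t+22=p, r+22=n, a+22=w, n+22=j, d+22=z.

opnwjz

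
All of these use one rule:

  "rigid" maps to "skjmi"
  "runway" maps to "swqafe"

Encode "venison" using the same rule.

In rigid: r→s is +1, i→k is +2, g→j is +3, i→m is +4 — the shift increases by 1 each position. Each letter shifts forward by (position + 1), i.e. 1, 2, 3, … — the shift grows by one for each successive letter.
Applying it to venison: v+1=w, e+2=g, n+3=q, i+4=m, s+5=x, o+6=u, n+7=u.

wgqmxuu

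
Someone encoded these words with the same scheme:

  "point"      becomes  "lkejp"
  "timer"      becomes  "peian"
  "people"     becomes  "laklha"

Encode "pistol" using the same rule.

Compare letters: p→l is +22, o→k is +22, i→e is +22 — a constant shift. Every letter moves 22 places later in the alphabet, wrapping around z→a.
On pistol: p+22=l, i+22=e, s+22=o, t+22=p, o+22=k, l+22=h.

leopkh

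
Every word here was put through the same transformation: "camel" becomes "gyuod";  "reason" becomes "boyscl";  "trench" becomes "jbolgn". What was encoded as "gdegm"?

c(2)→g(6) and a(0)→y(24) fit y≡17x+24 (mod 26); the inverse of 17 mod 26 is 23. Treating letters as 0–25, the rule is x ↦ 17x + 24 (mod 26).
Undoing it on gdegm: g(6)→23·(6−24)≡2=c; d(3)→23·(3−24)≡11=l; e(4)→23·(4−24)≡8=i; g(6)→23·(6−24)≡2=c; m(12)→23·(12−24)≡10=k (all mod 26).

click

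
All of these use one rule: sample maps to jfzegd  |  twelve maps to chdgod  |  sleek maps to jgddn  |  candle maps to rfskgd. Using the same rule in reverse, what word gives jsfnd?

This is an affine cipher: with a=0,…,z=25, each position x becomes (19x+5) mod 26.
Reversing it on jsfnd: j(9)→11·(9−5)≡18=s; s(18)→11·(18−5)≡13=n; f(5)→11·(5−5)≡0=a; n(13)→11·(13−5)≡10=k; d(3)→11·(3−5)≡4=e (all mod 26).

snake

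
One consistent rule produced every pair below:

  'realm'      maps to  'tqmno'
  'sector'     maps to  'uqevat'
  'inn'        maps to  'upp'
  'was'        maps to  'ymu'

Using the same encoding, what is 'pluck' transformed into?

The rule splits by letter class: vowels +12, consonants +2.
Applying it to pluck: p(cons)+2=r, l(cons)+2=n, u(vowel)+12=g, c(cons)+2=e, k(cons)+2=m.

rngem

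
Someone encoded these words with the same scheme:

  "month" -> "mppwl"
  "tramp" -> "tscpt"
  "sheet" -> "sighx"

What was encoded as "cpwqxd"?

county

Letter i (0-indexed) is shifted by i+0, so successive shifts are 0, 1, 2, ….
Undoing it on cpwqxd: c−0=c, p−1=o, w−2=u, q−3=n, x−4=t, d−5=y.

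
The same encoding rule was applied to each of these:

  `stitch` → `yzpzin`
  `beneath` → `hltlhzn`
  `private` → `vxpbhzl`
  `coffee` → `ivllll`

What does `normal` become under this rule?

The shift depends on letter class: consonant s→y is +6, but vowel i→p is +7. Vowels shift forward by 7 and consonants shift forward by 6.
Applying it to normal: n(cons)+6=t, o(vowel)+7=v, r(cons)+6=x, m(cons)+6=s, a(vowel)+7=h, l(cons)+6=r.

tvxshr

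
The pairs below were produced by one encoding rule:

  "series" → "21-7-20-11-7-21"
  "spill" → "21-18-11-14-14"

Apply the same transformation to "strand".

s is letter #19 and maps to 21: an offset of 2. The number is (letter's place in the alphabet, a=1) + 2.
For strand: s=19→21, t=20→22, r=18→20, a=1→3, n=14→16, d=4→6.

21-22-20-3-16-6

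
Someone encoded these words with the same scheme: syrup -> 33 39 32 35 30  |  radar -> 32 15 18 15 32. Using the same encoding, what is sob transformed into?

33 29 16

s is letter #19 and maps to 33: an offset of 14. Each letter is replaced by its alphabet position (a=1..z=26) + 14.
Applying it to sob: s=19→33, o=15→29, b=2→16.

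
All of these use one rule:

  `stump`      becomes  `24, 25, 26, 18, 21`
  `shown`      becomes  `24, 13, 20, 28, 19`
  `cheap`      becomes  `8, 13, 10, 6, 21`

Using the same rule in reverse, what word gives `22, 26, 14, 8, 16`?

quick

Each letter is replaced by its alphabet position (a=1..z=26) + 5.
Reversing it on 22, 26, 14, 8, 16: 22→(22−5)÷1=17=q, 26→(26−5)÷1=21=u, 14→(14−5)÷1=9=i, 8→(8−5)÷1=3=c, 16→(16−5)÷1=11=k.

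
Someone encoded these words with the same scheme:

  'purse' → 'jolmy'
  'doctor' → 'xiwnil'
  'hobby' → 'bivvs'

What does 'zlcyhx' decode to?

Every letter moves 20 places later in the alphabet, wrapping around z→a.
Undoing it on zlcyhx: z−20=f, l−20=r, c−20=i, y−20=e, h−20=n, x−20=d.

friend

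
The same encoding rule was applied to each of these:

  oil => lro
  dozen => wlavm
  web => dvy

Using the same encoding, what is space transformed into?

hkzxv

Each pair mirrors across the alphabet (o↔l, i↔r, l↔o): positions sum to 25. Each letter is replaced by its mirror in the alphabet: a↔z, b↔y, c↔x, and so on (the Atbash cipher).
For space: s↔h, p↔k, a↔z, c↔x, e↔v.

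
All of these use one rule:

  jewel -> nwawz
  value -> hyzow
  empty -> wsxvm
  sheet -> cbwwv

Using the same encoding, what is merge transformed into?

swjiw

j(9)→n(13) and e(4)→w(22) fit y≡19x+24 (mod 26); the inverse of 19 mod 26 is 11. This is an affine cipher: with a=0,…,z=25, each position x becomes (19x+24) mod 26.
For merge: m(12)→19·12+24≡18=s; e(4)→19·4+24≡22=w; r(17)→19·17+24≡9=j; g(6)→19·6+24≡8=i; e(4)→19·4+24≡22=w (all mod 26).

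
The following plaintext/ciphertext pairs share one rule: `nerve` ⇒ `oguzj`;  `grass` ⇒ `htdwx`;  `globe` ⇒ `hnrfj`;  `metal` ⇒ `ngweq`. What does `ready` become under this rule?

In nerve: n→o is +1, e→g is +2, r→u is +3, v→z is +4 — the shift increases by 1 each position. Letter i (0-indexed) is shifted by i+1, so successive shifts are 1, 2, 3, ….
For ready: r+1=s, e+2=g, a+3=d, d+4=h, y+5=d.

sgdhd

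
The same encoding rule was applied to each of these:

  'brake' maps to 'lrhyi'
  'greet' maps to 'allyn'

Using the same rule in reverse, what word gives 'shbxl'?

equal

The output letters match the input read backwards, each shifted +7: brake reversed is ekarb. Two steps: reverse the string, then apply a Caesar shift of +7.
Undoing it on shbxl: shift back: s−7=l, h−7=a, b−7=u, x−7=q, l−7=e → lauqe; then reverse → equal.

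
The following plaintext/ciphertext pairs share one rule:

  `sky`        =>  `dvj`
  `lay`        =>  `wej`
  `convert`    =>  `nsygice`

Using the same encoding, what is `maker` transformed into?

xevic

The shift depends on letter class: consonant s→d is +11, but vowel a→e is +4. Vowels shift forward by 4 and consonants shift forward by 11.
On maker: m(cons)+11=x, a(vowel)+4=e, k(cons)+11=v, e(vowel)+4=i, r(cons)+11=c.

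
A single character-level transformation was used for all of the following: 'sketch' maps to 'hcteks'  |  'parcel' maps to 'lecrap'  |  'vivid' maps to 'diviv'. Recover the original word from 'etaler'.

It's just the letters in reverse order.
Reversing it on etaler: then reverse → relate.

relate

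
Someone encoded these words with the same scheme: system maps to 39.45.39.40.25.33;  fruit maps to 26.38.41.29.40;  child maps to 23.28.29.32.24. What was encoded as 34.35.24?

s is letter #19 and maps to 39: an offset of 20. Each letter is replaced by its alphabet position (a=1..z=26) + 20.
Decoding 34.35.24: 34→(34−20)÷1=14=n, 35→(35−20)÷1=15=o, 24→(24−20)÷1=4=d.

nod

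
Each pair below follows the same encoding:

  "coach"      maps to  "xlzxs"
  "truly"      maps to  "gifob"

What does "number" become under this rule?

mfnyvi

This is the alphabet-reversal cipher (Atbash): a becomes z, b becomes y, etc.
Applying it to number: n↔m, u↔f, m↔n, b↔y, e↔v, r↔i.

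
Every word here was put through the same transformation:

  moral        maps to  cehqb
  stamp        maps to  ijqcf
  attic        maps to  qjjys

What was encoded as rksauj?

bucket

Compare letters: m→c is +16, o→e is +16, r→h is +16 — a constant shift. This is a Caesar cipher with shift 16.
Decoding rksauj: r−16=b, k−16=u, s−16=c, a−16=k, u−16=e, j−16=t.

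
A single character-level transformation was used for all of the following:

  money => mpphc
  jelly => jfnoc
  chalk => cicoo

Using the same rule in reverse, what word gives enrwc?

In money: m→m is +0, o→p is +1, n→p is +2, e→h is +3 — the shift increases by 1 each position. Each letter shifts forward by its position index (0, 1, 2, …) — the shift grows by one for each successive letter.
Decoding enrwc: e−0=e, n−1=m, r−2=p, w−3=t, c−4=y.

empty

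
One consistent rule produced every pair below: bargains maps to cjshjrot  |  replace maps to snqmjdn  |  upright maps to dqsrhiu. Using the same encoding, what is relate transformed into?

snmjun

The rule splits by letter class: vowels +9, consonants +1.
Applying it to relate: r(cons)+1=s, e(vowel)+9=n, l(cons)+1=m, a(vowel)+9=j, t(cons)+1=u, e(vowel)+9=n.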